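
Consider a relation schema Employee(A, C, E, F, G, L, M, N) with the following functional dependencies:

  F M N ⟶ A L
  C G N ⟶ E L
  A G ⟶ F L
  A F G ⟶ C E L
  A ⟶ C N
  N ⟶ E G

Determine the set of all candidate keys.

Attribute M never appears on the right-hand side of any dependency, so M must belong to every candidate key.
{M}⁺ = {M}, which is not all of the schema, so we must add further attributes.
{A, M}⁺: A→CN adds C, N; N→EG adds E, G; CGN→EL adds L; AG→FL adds F → {A, C, E, F, G, L, M, N}.
{F, M, N}⁺: FMN→AL adds A, L; A→CN adds C; N→EG adds E, G → {A, C, E, F, G, L, M, N}.

{A, M}, {F, M, N}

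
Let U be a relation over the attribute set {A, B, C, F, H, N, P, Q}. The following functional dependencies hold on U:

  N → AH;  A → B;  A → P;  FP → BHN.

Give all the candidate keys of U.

Attributes C, F, Q never appear on any right-hand side, so every candidate key must contain {C, F, Q}.
{C, F, Q}⁺ = {C, F, Q}, which is not all of the schema, so we must add further attributes.
{A, C, F, Q}⁺: A→B adds B; A→P adds P; FP→BHN adds H, N → {A, B, C, F, H, N, P, Q}.
{C, F, N, Q}⁺: N→AH adds A, H; A→B adds B; A→P adds P → {A, B, C, F, H, N, P, Q}.
{C, F, P, Q}⁺: FP→BHN adds B, H, N; N→AH adds A → {A, B, C, F, H, N, P, Q}.

(A, C, F, Q), (C, F, N, Q), (C, F, P, Q)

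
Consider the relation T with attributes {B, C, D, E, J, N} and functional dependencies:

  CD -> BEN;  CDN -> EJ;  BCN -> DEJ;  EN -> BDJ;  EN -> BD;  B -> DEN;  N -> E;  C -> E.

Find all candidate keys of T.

{B, C}, {C, D}, {C, N}

Attribute C never appears on the right-hand side of any dependency, so C must belong to every candidate key.
{C}⁺ = {C, E}, which is not all of the schema, so we must add further attributes.
{B, C}⁺: B→DEN adds D, E, N; CDN→EJ adds J → {B, C, D, E, J, N}.
{C, D}⁺: CD→BEN adds B, E, N; CDN→EJ adds J → {B, C, D, E, J, N}.
{C, N}⁺: N→E adds E; EN→BDJ adds B, D, J → {B, C, D, E, J, N}.
Any other superkey contains one of these as a subset, so there are no further candidate keys.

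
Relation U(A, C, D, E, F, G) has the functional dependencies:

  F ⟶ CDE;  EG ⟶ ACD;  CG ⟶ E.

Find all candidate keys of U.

FG

Attributes F, G never appear on any right-hand side, so every candidate key must contain {F, G}.
{F, G}⁺ = {A, C, D, E, F, G}, which is all of the schema, so {F, G} is the only candidate key.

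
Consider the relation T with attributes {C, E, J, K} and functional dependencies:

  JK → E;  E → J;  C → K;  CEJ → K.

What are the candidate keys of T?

{C, E}, {C, J}

{C, E}⁺: E→J adds J; C→K adds K → {C, E, J, K}. Minimal: {E}⁺ = {E, J}; {C}⁺ = {C, K} — none reach the full schema.
{C, J}⁺: C→K adds K; JK→E adds E → {C, E, J, K}. Minimal: {J}⁺ = {J}; {C}⁺ = {C, K} — none reach the full schema.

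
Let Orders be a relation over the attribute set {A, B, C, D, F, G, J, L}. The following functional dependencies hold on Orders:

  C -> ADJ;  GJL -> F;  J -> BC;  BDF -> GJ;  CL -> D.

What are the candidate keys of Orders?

Attribute L never appears on the right-hand side of any dependency, so L must belong to every candidate key.
{L}⁺ = {L}, which is not all of the schema, so we must add further attributes.
{C, F, L}⁺: C→ADJ adds A, D, J; J→BC adds B; BDF→GJ adds G → {A, B, C, D, F, G, J, L}. Minimal: {F, L}⁺ = {F, L}; {C, L}⁺ = {A, B, C, D, J, L}; {C, F}⁺ = {A, B, C, D, F, G, J} — none reach the full schema.
{C, G, L}⁺: C→ADJ adds A, D, J; GJL→F adds F; J→BC adds B → {A, B, C, D, F, G, J, L}. Minimal: {G, L}⁺ = {G, L}; {C, L}⁺ = {A, B, C, D, J, L}; {C, G}⁺ = {A, B, C, D, G, J} — none reach the full schema.
{F, J, L}⁺: J→BC adds B, C; CL→D adds D; C→ADJ adds A; BDF→GJ adds G → {A, B, C, D, F, G, J, L}. Minimal: {J, L}⁺ = {A, B, C, D, J, L}; {F, L}⁺ = {F, L}; {F, J}⁺ = {A, B, C, D, F, G, J} — none reach the full schema.
{G, J, L}⁺: GJL→F adds F; J→BC adds B, C; CL→D adds D; C→ADJ adds A → {A, B, C, D, F, G, J, L}. Minimal: {J, L}⁺ = {A, B, C, D, J, L}; {G, L}⁺ = {G, L}; {G, J}⁺ = {A, B, C, D, G, J} — none reach the full schema.
{B, D, F, L}⁺: BDF→GJ adds G, J; J→BC adds C; C→ADJ adds A → {A, B, C, D, F, G, J, L}. Minimal: {D, F, L}⁺ = {D, F, L}; {B, F, L}⁺ = {B, F, L}; {B, D, L}⁺ = {B, D, L}; … — none reach the full schema.
Any other superkey contains one of these as a subset, so there are no further candidate keys.

CFL; CGL; FJL; GJL; BDFL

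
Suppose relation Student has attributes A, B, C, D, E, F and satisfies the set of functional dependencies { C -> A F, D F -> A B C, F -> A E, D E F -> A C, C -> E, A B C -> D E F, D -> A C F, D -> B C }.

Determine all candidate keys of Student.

{D}⁺: D→ACF adds A, C, F; D→BC adds B; F→AE adds E → {A, B, C, D, E, F}.
{B, C}⁺: C→AF adds A, F; F→AE adds E; ABC→DEF adds D → {A, B, C, D, E, F}. Minimal: {C}⁺ = {A, C, E, F}; {B}⁺ = {B} — none reach the full schema.

D; BC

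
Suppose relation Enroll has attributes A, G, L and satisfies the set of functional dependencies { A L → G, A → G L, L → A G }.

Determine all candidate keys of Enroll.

{A}⁺: A→GL adds G, L → {A, G, L}.
{L}⁺: L→AG adds A, G → {A, G, L}.
Any other superkey contains one of these as a subset, so there are no further candidate keys.

A, L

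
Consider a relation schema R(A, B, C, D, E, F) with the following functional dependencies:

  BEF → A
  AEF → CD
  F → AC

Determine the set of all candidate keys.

Attributes B, E, F never appear on any right-hand side, so every candidate key must contain {B, E, F}.
{B, E, F}⁺ = {A, B, C, D, E, F}, which is all of the schema, so {B, E, F} is the only candidate key.

{B, E, F}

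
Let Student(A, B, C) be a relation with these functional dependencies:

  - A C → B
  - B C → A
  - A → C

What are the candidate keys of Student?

{A}⁺: A→C adds C; AC→B adds B → {A, B, C}.
{B, C}⁺: BC→A adds A → {A, B, C}.

{A}, {B, C}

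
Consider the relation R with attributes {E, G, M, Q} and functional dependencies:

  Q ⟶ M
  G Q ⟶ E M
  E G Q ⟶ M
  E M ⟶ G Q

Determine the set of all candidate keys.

{E, M}⁺: EM→GQ adds G, Q → {E, G, M, Q}. Minimal: {M}⁺ = {M}; {E}⁺ = {E} — none reach the full schema.
{E, Q}⁺: Q→M adds M; EM→GQ adds G → {E, G, M, Q}. Minimal: {Q}⁺ = {M, Q}; {E}⁺ = {E} — none reach the full schema.
{G, Q}⁺: Q→M adds M; GQ→EM adds E → {E, G, M, Q}. Minimal: {Q}⁺ = {M, Q}; {G}⁺ = {G} — none reach the full schema.

{E, M}; {E, Q}; {G, Q}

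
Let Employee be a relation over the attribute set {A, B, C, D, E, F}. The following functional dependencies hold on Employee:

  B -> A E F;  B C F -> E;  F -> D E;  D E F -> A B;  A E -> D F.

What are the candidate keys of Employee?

{B, C}; {C, F}; {A, C, E}

Attribute C never appears on the right-hand side of any dependency, so C must belong to every candidate key.
{C}⁺ = {C}, which is not all of the schema, so we must add further attributes.
{B, C}⁺: B→AEF adds A, E, F; F→DE adds D → {A, B, C, D, E, F}. Minimal: {C}⁺ = {C}; {B}⁺ = {A, B, D, E, F} — none reach the full schema.
{C, F}⁺: F→DE adds D, E; DEF→AB adds A, B → {A, B, C, D, E, F}. Minimal: {F}⁺ = {A, B, D, E, F}; {C}⁺ = {C} — none reach the full schema.
{A, C, E}⁺: AE→DF adds D, F; DEF→AB adds B → {A, B, C, D, E, F}. Minimal: {C, E}⁺ = {C, E}; {A, E}⁺ = {A, B, D, E, F}; {A, C}⁺ = {A, C} — none reach the full schema.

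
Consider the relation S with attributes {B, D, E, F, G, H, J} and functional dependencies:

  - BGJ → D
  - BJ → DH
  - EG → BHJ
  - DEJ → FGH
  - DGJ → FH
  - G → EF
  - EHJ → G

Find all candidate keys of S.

{G}⁺: G→EF adds E, F; EG→BHJ adds B, H, J; BGJ→D adds D → {B, D, E, F, G, H, J}.
{B, E, J}⁺: BJ→DH adds D, H; DEJ→FGH adds F, G → {B, D, E, F, G, H, J}. Minimal: {E, J}⁺ = {E, J}; {B, J}⁺ = {B, D, H, J}; {B, E}⁺ = {B, E} — none reach the full schema.
{D, E, J}⁺: DEJ→FGH adds F, G, H; EG→BHJ adds B → {B, D, E, F, G, H, J}. Minimal: {E, J}⁺ = {E, J}; {D, J}⁺ = {D, J}; {D, E}⁺ = {D, E} — none reach the full schema.
{E, H, J}⁺: EHJ→G adds G; EG→BHJ adds B; G→EF adds F; BGJ→D adds D → {B, D, E, F, G, H, J}. Minimal: {H, J}⁺ = {H, J}; {E, J}⁺ = {E, J}; {E, H}⁺ = {E, H} — none reach the full schema.

(G); (B, E, J); (D, E, J); (E, H, J)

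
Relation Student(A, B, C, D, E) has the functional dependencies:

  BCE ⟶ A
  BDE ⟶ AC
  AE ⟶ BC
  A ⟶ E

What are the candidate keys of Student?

Attribute D never appears on the right-hand side of any dependency, so D must belong to every candidate key.
{D}⁺ = {D}, which is not all of the schema, so we must add further attributes.
{A, D}⁺: A→E adds E; AE→BC adds B, C → {A, B, C, D, E}. Minimal: {D}⁺ = {D}; {A}⁺ = {A, B, C, E} — none reach the full schema.
{B, D, E}⁺: BDE→AC adds A, C → {A, B, C, D, E}. Minimal: {D, E}⁺ = {D, E}; {B, E}⁺ = {B, E}; {B, D}⁺ = {B, D} — none reach the full schema.
Any other superkey contains one of these as a subset, so there are no further candidate keys.

{A, D}, {B, D, E}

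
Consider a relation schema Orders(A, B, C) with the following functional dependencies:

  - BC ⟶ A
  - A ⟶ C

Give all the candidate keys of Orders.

Attribute B never appears on the right-hand side of any dependency, so B must belong to every candidate key.
{B}⁺ = {B}, which is not all of the schema, so we must add further attributes.
{A, B}⁺: A→C adds C → {A, B, C}. Minimal: {B}⁺ = {B}; {A}⁺ = {A, C} — none reach the full schema.
{B, C}⁺: BC→A adds A → {A, B, C}. Minimal: {C}⁺ = {C}; {B}⁺ = {B} — none reach the full schema.

(A, B); (B, C)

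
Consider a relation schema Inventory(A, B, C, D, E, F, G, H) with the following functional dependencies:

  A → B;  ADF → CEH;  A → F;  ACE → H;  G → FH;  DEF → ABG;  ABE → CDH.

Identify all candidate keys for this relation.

{A, D}; {A, E}; {D, E, F}; {D, E, G}

{A, D}⁺: A→B adds B; A→F adds F; ADF→CEH adds C, E, H; DEF→ABG adds G → {A, B, C, D, E, F, G, H}. Minimal: {D}⁺ = {D}; {A}⁺ = {A, B, F} — none reach the full schema.
{A, E}⁺: A→B adds B; A→F adds F; ABE→CDH adds C, D, H; DEF→ABG adds G → {A, B, C, D, E, F, G, H}. Minimal: {E}⁺ = {E}; {A}⁺ = {A, B, F} — none reach the full schema.
{D, E, F}⁺: DEF→ABG adds A, B, G; ABE→CDH adds C, H → {A, B, C, D, E, F, G, H}. Minimal: {E, F}⁺ = {E, F}; {D, F}⁺ = {D, F}; {D, E}⁺ = {D, E} — none reach the full schema.
{D, E, G}⁺: G→FH adds F, H; DEF→ABG adds A, B; ABE→CDH adds C → {A, B, C, D, E, F, G, H}. Minimal: {E, G}⁺ = {E, F, G, H}; {D, G}⁺ = {D, F, G, H}; {D, E}⁺ = {D, E} — none reach the full schema.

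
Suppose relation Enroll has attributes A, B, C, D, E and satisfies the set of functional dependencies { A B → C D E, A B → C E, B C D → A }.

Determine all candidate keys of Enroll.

AB, BCD

Attribute B never appears on the right-hand side of any dependency, so B must belong to every candidate key.
{B}⁺ = {B}, which is not all of the schema, so we must add further attributes.
{A, B}⁺: AB→CDE adds C, D, E → {A, B, C, D, E}. Minimal: {B}⁺ = {B}; {A}⁺ = {A} — none reach the full schema.
{B, C, D}⁺: BCD→A adds A; AB→CDE adds E → {A, B, C, D, E}. Minimal: {C, D}⁺ = {C, D}; {B, D}⁺ = {B, D}; {B, C}⁺ = {B, C} — none reach the full schema.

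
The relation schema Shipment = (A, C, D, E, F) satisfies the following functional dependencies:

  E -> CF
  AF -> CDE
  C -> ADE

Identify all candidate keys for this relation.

{C}⁺: C→ADE adds A, D, E; E→CF adds F → {A, C, D, E, F}.
{E}⁺: E→CF adds C, F; C→ADE adds A, D → {A, C, D, E, F}.
{A, F}⁺: AF→CDE adds C, D, E → {A, C, D, E, F}.
Any other superkey contains one of these as a subset, so there are no further candidate keys.

(C), (E), (A, F)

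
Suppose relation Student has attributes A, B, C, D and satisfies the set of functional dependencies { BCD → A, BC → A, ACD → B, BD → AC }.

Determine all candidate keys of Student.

{B, D}; {A, C, D}

Attribute D never appears on the right-hand side of any dependency, so D must belong to every candidate key.
{D}⁺ = {D}, which is not all of the schema, so we must add further attributes.
{B, D}⁺: BD→AC adds A, C → {A, B, C, D}. Minimal: {D}⁺ = {D}; {B}⁺ = {B} — none reach the full schema.
{A, C, D}⁺: ACD→B adds B → {A, B, C, D}. Minimal: {C, D}⁺ = {C, D}; {A, D}⁺ = {A, D}; {A, C}⁺ = {A, C} — none reach the full schema.
Any other superkey contains one of these as a subset, so there are no further candidate keys.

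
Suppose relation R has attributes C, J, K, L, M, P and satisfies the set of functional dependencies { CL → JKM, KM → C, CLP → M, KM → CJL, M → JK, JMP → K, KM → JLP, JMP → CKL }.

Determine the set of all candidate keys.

{M}⁺: M→JK adds J, K; KM→JLP adds L, P; JMP→CKL adds C → {C, J, K, L, M, P}.
{C, L}⁺: CL→JKM adds J, K, M; KM→JLP adds P → {C, J, K, L, M, P}.

{M}, {C, L}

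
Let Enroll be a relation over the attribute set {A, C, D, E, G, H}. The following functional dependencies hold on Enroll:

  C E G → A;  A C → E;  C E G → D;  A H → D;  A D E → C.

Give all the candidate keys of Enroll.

{A, C, G, H}⁺: AC→E adds E; CEG→D adds D → {A, C, D, E, G, H}.
{A, E, G, H}⁺: AH→D adds D; ADE→C adds C → {A, C, D, E, G, H}.
{C, E, G, H}⁺: CEG→A adds A; CEG→D adds D → {A, C, D, E, G, H}.
Any other superkey contains one of these as a subset, so there are no further candidate keys.

ACGH; AEGH; CEGH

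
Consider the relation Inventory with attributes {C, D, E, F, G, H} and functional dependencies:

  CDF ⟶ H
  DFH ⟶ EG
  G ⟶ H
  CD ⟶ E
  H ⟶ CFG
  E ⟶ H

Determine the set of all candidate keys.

{C, D}, {D, E}, {D, G}, {D, H}

Attribute D never appears on the right-hand side of any dependency, so D must belong to every candidate key.
{D}⁺ = {D}, which is not all of the schema, so we must add further attributes.
{C, D}⁺: CD→E adds E; E→H adds H; H→CFG adds F, G → {C, D, E, F, G, H}. Minimal: {D}⁺ = {D}; {C}⁺ = {C} — none reach the full schema.
{D, E}⁺: E→H adds H; H→CFG adds C, F, G → {C, D, E, F, G, H}. Minimal: {E}⁺ = {C, E, F, G, H}; {D}⁺ = {D} — none reach the full schema.
{D, G}⁺: G→H adds H; H→CFG adds C, F; DFH→EG adds E → {C, D, E, F, G, H}. Minimal: {G}⁺ = {C, F, G, H}; {D}⁺ = {D} — none reach the full schema.
{D, H}⁺: H→CFG adds C, F, G; DFH→EG adds E → {C, D, E, F, G, H}. Minimal: {H}⁺ = {C, F, G, H}; {D}⁺ = {D} — none reach the full schema.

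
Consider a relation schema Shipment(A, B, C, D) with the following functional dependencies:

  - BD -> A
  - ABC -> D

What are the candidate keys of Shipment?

{A, B, C}; {B, C, D}

Attributes B, C never appear on any right-hand side, so every candidate key must contain {B, C}.
{B, C}⁺ = {B, C}, which is not all of the schema, so we must add further attributes.
{A, B, C}⁺: ABC→D adds D → {A, B, C, D}. Minimal: {B, C}⁺ = {B, C}; {A, C}⁺ = {A, C}; {A, B}⁺ = {A, B} — none reach the full schema.
{B, C, D}⁺: BD→A adds A → {A, B, C, D}. Minimal: {C, D}⁺ = {C, D}; {B, D}⁺ = {A, B, D}; {B, C}⁺ = {B, C} — none reach the full schema.
Any other superkey contains one of these as a subset, so there are no further candidate keys.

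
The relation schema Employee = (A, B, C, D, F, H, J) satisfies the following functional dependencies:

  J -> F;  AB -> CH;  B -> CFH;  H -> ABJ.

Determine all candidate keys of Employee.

{B, D}; {D, H}

Attribute D never appears on the right-hand side of any dependency, so D must belong to every candidate key.
{D}⁺ = {D}, which is not all of the schema, so we must add further attributes.
{B, D}⁺: B→CFH adds C, F, H; H→ABJ adds A, J → {A, B, C, D, F, H, J}. Minimal: {D}⁺ = {D}; {B}⁺ = {A, B, C, F, H, J} — none reach the full schema.
{D, H}⁺: H→ABJ adds A, B, J; J→F adds F; AB→CH adds C → {A, B, C, D, F, H, J}. Minimal: {H}⁺ = {A, B, C, F, H, J}; {D}⁺ = {D} — none reach the full schema.
Any other superkey contains one of these as a subset, so there are no further candidate keys.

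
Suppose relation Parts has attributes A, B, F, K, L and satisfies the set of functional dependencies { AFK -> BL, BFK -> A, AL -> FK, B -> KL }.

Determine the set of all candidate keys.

AB, AL, BF, AFK

{A, B}⁺: B→KL adds K, L; AL→FK adds F → {A, B, F, K, L}. Minimal: {B}⁺ = {B, K, L}; {A}⁺ = {A} — none reach the full schema.
{A, L}⁺: AL→FK adds F, K; AFK→BL adds B → {A, B, F, K, L}. Minimal: {L}⁺ = {L}; {A}⁺ = {A} — none reach the full schema.
{B, F}⁺: B→KL adds K, L; BFK→A adds A → {A, B, F, K, L}. Minimal: {F}⁺ = {F}; {B}⁺ = {B, K, L} — none reach the full schema.
{A, F, K}⁺: AFK→BL adds B, L → {A, B, F, K, L}. Minimal: {F, K}⁺ = {F, K}; {A, K}⁺ = {A, K}; {A, F}⁺ = {A, F} — none reach the full schema.
Any other superkey contains one of these as a subset, so there are no further candidate keys.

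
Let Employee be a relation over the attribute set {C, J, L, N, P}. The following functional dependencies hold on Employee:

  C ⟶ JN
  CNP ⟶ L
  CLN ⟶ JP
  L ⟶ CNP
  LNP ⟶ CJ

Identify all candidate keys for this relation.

{L}⁺: L→CNP adds C, N, P; LNP→CJ adds J → {C, J, L, N, P}.
{C, P}⁺: C→JN adds J, N; CNP→L adds L → {C, J, L, N, P}.
Any other superkey contains one of these as a subset, so there are no further candidate keys.

(L); (C, P)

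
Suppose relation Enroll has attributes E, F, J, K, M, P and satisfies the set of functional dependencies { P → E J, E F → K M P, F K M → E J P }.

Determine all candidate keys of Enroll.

EF; FP; FKM

Attribute F never appears on the right-hand side of any dependency, so F must belong to every candidate key.
{F}⁺ = {F}, which is not all of the schema, so we must add further attributes.
{E, F}⁺: EF→KMP adds K, M, P; FKM→EJP adds J → {E, F, J, K, M, P}. Minimal: {F}⁺ = {F}; {E}⁺ = {E} — none reach the full schema.
{F, P}⁺: P→EJ adds E, J; EF→KMP adds K, M → {E, F, J, K, M, P}. Minimal: {P}⁺ = {E, J, P}; {F}⁺ = {F} — none reach the full schema.
{F, K, M}⁺: FKM→EJP adds E, J, P → {E, F, J, K, M, P}. Minimal: {K, M}⁺ = {K, M}; {F, M}⁺ = {F, M}; {F, K}⁺ = {F, K} — none reach the full schema.
Any other superkey contains one of these as a subset, so there are no further candidate keys.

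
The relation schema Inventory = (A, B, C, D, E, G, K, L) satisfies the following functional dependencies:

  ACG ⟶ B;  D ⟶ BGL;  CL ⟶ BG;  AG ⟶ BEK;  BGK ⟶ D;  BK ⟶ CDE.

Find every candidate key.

(A, D), (A, G), (A, B, K), (A, C, L)

Attribute A never appears on the right-hand side of any dependency, so A must belong to every candidate key.
{A}⁺ = {A}, which is not all of the schema, so we must add further attributes.
{A, D}⁺: D→BGL adds B, G, L; AG→BEK adds E, K; BK→CDE adds C → {A, B, C, D, E, G, K, L}.
{A, G}⁺: AG→BEK adds B, E, K; BGK→D adds D; BK→CDE adds C; D→BGL adds L → {A, B, C, D, E, G, K, L}.
{A, B, K}⁺: BK→CDE adds C, D, E; D→BGL adds G, L → {A, B, C, D, E, G, K, L}.
{A, C, L}⁺: CL→BG adds B, G; AG→BEK adds E, K; BGK→D adds D → {A, B, C, D, E, G, K, L}.
Any other superkey contains one of these as a subset, so there are no further candidate keys.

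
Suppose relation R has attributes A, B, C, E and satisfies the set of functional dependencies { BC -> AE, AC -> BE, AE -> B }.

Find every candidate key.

Attribute C never appears on the right-hand side of any dependency, so C must belong to every candidate key.
{C}⁺ = {C}, which is not all of the schema, so we must add further attributes.
{A, C}⁺: AC→BE adds B, E → {A, B, C, E}.
{B, C}⁺: BC→AE adds A, E → {A, B, C, E}.

{A, C}; {B, C}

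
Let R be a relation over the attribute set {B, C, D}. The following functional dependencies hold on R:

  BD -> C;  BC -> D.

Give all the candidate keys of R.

(B, C), (B, D)

Attribute B never appears on the right-hand side of any dependency, so B must belong to every candidate key.
{B}⁺ = {B}, which is not all of the schema, so we must add further attributes.
{B, C}⁺: BC→D adds D → {B, C, D}. Minimal: {C}⁺ = {C}; {B}⁺ = {B} — none reach the full schema.
{B, D}⁺: BD→C adds C → {B, C, D}. Minimal: {D}⁺ = {D}; {B}⁺ = {B} — none reach the full schema.
Any other superkey contains one of these as a subset, so there are no further candidate keys.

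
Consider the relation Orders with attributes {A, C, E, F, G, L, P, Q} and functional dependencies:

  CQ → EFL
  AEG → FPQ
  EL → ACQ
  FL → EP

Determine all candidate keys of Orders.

Attribute G never appears on the right-hand side of any dependency, so G must belong to every candidate key.
{G}⁺ = {G}, which is not all of the schema, so we must add further attributes.
{C, G, Q}⁺: CQ→EFL adds E, F, L; EL→ACQ adds A; FL→EP adds P → {A, C, E, F, G, L, P, Q}. Minimal: {G, Q}⁺ = {G, Q}; {C, Q}⁺ = {A, C, E, F, L, P, Q}; {C, G}⁺ = {C, G} — none reach the full schema.
{E, G, L}⁺: EL→ACQ adds A, C, Q; CQ→EFL adds F; AEG→FPQ adds P → {A, C, E, F, G, L, P, Q}. Minimal: {G, L}⁺ = {G, L}; {E, L}⁺ = {A, C, E, F, L, P, Q}; {E, G}⁺ = {E, G} — none reach the full schema.
{F, G, L}⁺: FL→EP adds E, P; EL→ACQ adds A, C, Q → {A, C, E, F, G, L, P, Q}. Minimal: {G, L}⁺ = {G, L}; {F, L}⁺ = {A, C, E, F, L, P, Q}; {F, G}⁺ = {F, G} — none reach the full schema.
{A, C, E, G}⁺: AEG→FPQ adds F, P, Q; CQ→EFL adds L → {A, C, E, F, G, L, P, Q}. Minimal: {C, E, G}⁺ = {C, E, G}; {A, E, G}⁺ = {A, E, F, G, P, Q}; {A, C, G}⁺ = {A, C, G}; … — none reach the full schema.

{C, G, Q}, {E, G, L}, {F, G, L}, {A, C, E, G}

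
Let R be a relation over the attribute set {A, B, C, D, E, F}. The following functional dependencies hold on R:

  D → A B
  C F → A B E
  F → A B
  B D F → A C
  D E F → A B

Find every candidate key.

(D, F)

Attributes D, F never appear on any right-hand side, so every candidate key must contain {D, F}.
{D, F}⁺ = {A, B, C, D, E, F}, which is all of the schema, so {D, F} is the only candidate key.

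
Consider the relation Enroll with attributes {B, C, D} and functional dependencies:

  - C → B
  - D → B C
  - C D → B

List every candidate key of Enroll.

Attribute D never appears on the right-hand side of any dependency, so D must belong to every candidate key.
{D}⁺ = {B, C, D}, which is all of the schema, so {D} is the only candidate key.

(D)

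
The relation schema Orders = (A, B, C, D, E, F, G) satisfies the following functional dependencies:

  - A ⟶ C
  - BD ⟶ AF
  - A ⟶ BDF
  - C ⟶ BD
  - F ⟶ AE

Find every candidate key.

Attribute G never appears on the right-hand side of any dependency, so G must belong to every candidate key.
{G}⁺ = {G}, which is not all of the schema, so we must add further attributes.
{A, G}⁺: A→C adds C; A→BDF adds B, D, F; F→AE adds E → {A, B, C, D, E, F, G}.
{C, G}⁺: C→BD adds B, D; BD→AF adds A, F; F→AE adds E → {A, B, C, D, E, F, G}.
{F, G}⁺: F→AE adds A, E; A→C adds C; A→BDF adds B, D → {A, B, C, D, E, F, G}.
{B, D, G}⁺: BD→AF adds A, F; F→AE adds E; A→C adds C → {A, B, C, D, E, F, G}.
Any other superkey contains one of these as a subset, so there are no further candidate keys.

{A, G}, {C, G}, {F, G}, {B, D, G}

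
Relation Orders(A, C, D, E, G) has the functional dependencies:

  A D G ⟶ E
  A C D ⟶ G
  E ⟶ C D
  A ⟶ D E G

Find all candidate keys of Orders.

Attribute A never appears on the right-hand side of any dependency, so A must belong to every candidate key.
{A}⁺ = {A, C, D, E, G}, which is all of the schema, so {A} is the only candidate key.

A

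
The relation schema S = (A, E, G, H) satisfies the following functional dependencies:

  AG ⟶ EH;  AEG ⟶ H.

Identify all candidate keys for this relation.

Attributes A, G never appear on any right-hand side, so every candidate key must contain {A, G}.
{A, G}⁺ = {A, E, G, H}, which is all of the schema, so {A, G} is the only candidate key.

AG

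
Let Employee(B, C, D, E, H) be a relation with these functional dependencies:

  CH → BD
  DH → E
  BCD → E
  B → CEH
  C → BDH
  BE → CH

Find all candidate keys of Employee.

{B}, {C}

{B}⁺: B→CEH adds C, E, H; C→BDH adds D → {B, C, D, E, H}.
{C}⁺: C→BDH adds B, D, H; DH→E adds E → {B, C, D, E, H}.
Any other superkey contains one of these as a subset, so there are no further candidate keys.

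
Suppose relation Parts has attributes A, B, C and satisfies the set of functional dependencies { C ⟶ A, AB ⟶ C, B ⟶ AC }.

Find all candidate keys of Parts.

{B}

Attribute B never appears on the right-hand side of any dependency, so B must belong to every candidate key.
{B}⁺ = {A, B, C}, which is all of the schema, so {B} is the only candidate key.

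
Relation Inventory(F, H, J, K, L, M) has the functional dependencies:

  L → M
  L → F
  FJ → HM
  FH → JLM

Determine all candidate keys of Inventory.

(F, H, K); (F, J, K); (H, K, L); (J, K, L)

Attribute K never appears on the right-hand side of any dependency, so K must belong to every candidate key.
{K}⁺ = {K}, which is not all of the schema, so we must add further attributes.
{F, H, K}⁺: FH→JLM adds J, L, M → {F, H, J, K, L, M}. Minimal: {H, K}⁺ = {H, K}; {F, K}⁺ = {F, K}; {F, H}⁺ = {F, H, J, L, M} — none reach the full schema.
{F, J, K}⁺: FJ→HM adds H, M; FH→JLM adds L → {F, H, J, K, L, M}. Minimal: {J, K}⁺ = {J, K}; {F, K}⁺ = {F, K}; {F, J}⁺ = {F, H, J, L, M} — none reach the full schema.
{H, K, L}⁺: L→M adds M; L→F adds F; FH→JLM adds J → {F, H, J, K, L, M}. Minimal: {K, L}⁺ = {F, K, L, M}; {H, L}⁺ = {F, H, J, L, M}; {H, K}⁺ = {H, K} — none reach the full schema.
{J, K, L}⁺: L→M adds M; L→F adds F; FJ→HM adds H → {F, H, J, K, L, M}. Minimal: {K, L}⁺ = {F, K, L, M}; {J, L}⁺ = {F, H, J, L, M}; {J, K}⁺ = {J, K} — none reach the full schema.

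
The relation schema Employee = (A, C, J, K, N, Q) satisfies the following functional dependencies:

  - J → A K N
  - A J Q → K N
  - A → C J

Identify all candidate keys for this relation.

{A, Q}, {J, Q}

Attribute Q never appears on the right-hand side of any dependency, so Q must belong to every candidate key.
{Q}⁺ = {Q}, which is not all of the schema, so we must add further attributes.
{A, Q}⁺: A→CJ adds C, J; J→AKN adds K, N → {A, C, J, K, N, Q}. Minimal: {Q}⁺ = {Q}; {A}⁺ = {A, C, J, K, N} — none reach the full schema.
{J, Q}⁺: J→AKN adds A, K, N; A→CJ adds C → {A, C, J, K, N, Q}. Minimal: {Q}⁺ = {Q}; {J}⁺ = {A, C, J, K, N} — none reach the full schema.
Any other superkey contains one of these as a subset, so there are no further candidate keys.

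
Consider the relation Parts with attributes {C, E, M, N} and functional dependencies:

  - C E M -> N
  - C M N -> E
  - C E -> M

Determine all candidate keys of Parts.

Attribute C never appears on the right-hand side of any dependency, so C must belong to every candidate key.
{C}⁺ = {C}, which is not all of the schema, so we must add further attributes.
{C, E}⁺: CE→M adds M; CEM→N adds N → {C, E, M, N}.
{C, M, N}⁺: CMN→E adds E → {C, E, M, N}.

(C, E), (C, M, N)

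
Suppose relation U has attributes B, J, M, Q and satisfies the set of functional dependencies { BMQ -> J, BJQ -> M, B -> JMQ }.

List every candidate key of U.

Attribute B never appears on the right-hand side of any dependency, so B must belong to every candidate key.
{B}⁺ = {B, J, M, Q}, which is all of the schema, so {B} is the only candidate key.

(B)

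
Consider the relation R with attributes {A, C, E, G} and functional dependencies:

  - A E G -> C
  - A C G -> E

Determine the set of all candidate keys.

{A, C, G}, {A, E, G}

{A, C, G}⁺: ACG→E adds E → {A, C, E, G}.
{A, E, G}⁺: AEG→C adds C → {A, C, E, G}.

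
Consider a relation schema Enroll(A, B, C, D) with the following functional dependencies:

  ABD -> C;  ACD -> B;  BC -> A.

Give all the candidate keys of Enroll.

Attribute D never appears on the right-hand side of any dependency, so D must belong to every candidate key.
{D}⁺ = {D}, which is not all of the schema, so we must add further attributes.
{A, B, D}⁺: ABD→C adds C → {A, B, C, D}. Minimal: {B, D}⁺ = {B, D}; {A, D}⁺ = {A, D}; {A, B}⁺ = {A, B} — none reach the full schema.
{A, C, D}⁺: ACD→B adds B → {A, B, C, D}. Minimal: {C, D}⁺ = {C, D}; {A, D}⁺ = {A, D}; {A, C}⁺ = {A, C} — none reach the full schema.
{B, C, D}⁺: BC→A adds A → {A, B, C, D}. Minimal: {C, D}⁺ = {C, D}; {B, D}⁺ = {B, D}; {B, C}⁺ = {A, B, C} — none reach the full schema.
Any other superkey contains one of these as a subset, so there are no further candidate keys.

{A, B, D}, {A, C, D}, {B, C, D}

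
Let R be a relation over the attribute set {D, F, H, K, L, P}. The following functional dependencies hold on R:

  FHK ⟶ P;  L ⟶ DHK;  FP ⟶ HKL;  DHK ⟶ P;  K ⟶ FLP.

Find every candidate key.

(K), (L), (F, P)

{K}⁺: K→FLP adds F, L, P; L→DHK adds D, H → {D, F, H, K, L, P}.
{L}⁺: L→DHK adds D, H, K; DHK→P adds P; K→FLP adds F → {D, F, H, K, L, P}.
{F, P}⁺: FP→HKL adds H, K, L; L→DHK adds D → {D, F, H, K, L, P}. Minimal: {P}⁺ = {P}; {F}⁺ = {F} — none reach the full schema.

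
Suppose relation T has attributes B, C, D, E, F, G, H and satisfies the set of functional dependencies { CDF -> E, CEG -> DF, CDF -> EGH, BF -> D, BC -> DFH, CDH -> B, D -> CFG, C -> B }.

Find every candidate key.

{C}⁺: C→B adds B; BC→DFH adds D, F, H; D→CFG adds G; CDF→E adds E → {B, C, D, E, F, G, H}.
{D}⁺: D→CFG adds C, F, G; C→B adds B; CDF→E adds E; CDF→EGH adds H → {B, C, D, E, F, G, H}.
{B, F}⁺: BF→D adds D; D→CFG adds C, G; CDF→E adds E; CDF→EGH adds H → {B, C, D, E, F, G, H}.

{C}, {D}, {B, F}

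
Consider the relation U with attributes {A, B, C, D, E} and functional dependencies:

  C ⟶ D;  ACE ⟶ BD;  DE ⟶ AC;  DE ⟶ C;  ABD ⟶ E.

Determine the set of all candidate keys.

{C, E}, {D, E}, {A, B, C}, {A, B, D}

{C, E}⁺: C→D adds D; DE→AC adds A; ACE→BD adds B → {A, B, C, D, E}. Minimal: {E}⁺ = {E}; {C}⁺ = {C, D} — none reach the full schema.
{D, E}⁺: DE→AC adds A, C; ACE→BD adds B → {A, B, C, D, E}. Minimal: {E}⁺ = {E}; {D}⁺ = {D} — none reach the full schema.
{A, B, C}⁺: C→D adds D; ABD→E adds E → {A, B, C, D, E}. Minimal: {B, C}⁺ = {B, C, D}; {A, C}⁺ = {A, C, D}; {A, B}⁺ = {A, B} — none reach the full schema.
{A, B, D}⁺: ABD→E adds E; DE→AC adds C → {A, B, C, D, E}. Minimal: {B, D}⁺ = {B, D}; {A, D}⁺ = {A, D}; {A, B}⁺ = {A, B} — none reach the full schema.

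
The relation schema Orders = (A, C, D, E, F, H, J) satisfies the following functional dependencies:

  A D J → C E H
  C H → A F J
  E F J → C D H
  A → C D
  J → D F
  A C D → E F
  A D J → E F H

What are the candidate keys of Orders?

(A, H); (A, J); (C, H); (E, J)

{A, H}⁺: A→CD adds C, D; ACD→EF adds E, F; CH→AFJ adds J → {A, C, D, E, F, H, J}.
{A, J}⁺: A→CD adds C, D; J→DF adds F; ACD→EF adds E; ADJ→EFH adds H → {A, C, D, E, F, H, J}.
{C, H}⁺: CH→AFJ adds A, F, J; A→CD adds D; ACD→EF adds E → {A, C, D, E, F, H, J}.
{E, J}⁺: J→DF adds D, F; EFJ→CDH adds C, H; CH→AFJ adds A → {A, C, D, E, F, H, J}.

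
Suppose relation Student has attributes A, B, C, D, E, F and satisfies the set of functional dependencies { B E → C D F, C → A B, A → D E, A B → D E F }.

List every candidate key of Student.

{C}, {A, B}, {B, E}

{C}⁺: C→AB adds A, B; A→DE adds D, E; AB→DEF adds F → {A, B, C, D, E, F}.
{A, B}⁺: A→DE adds D, E; AB→DEF adds F; BE→CDF adds C → {A, B, C, D, E, F}.
{B, E}⁺: BE→CDF adds C, D, F; C→AB adds A → {A, B, C, D, E, F}.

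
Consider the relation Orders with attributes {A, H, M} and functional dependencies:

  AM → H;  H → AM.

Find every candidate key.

{H}⁺: H→AM adds A, M → {A, H, M}.
{A, M}⁺: AM→H adds H → {A, H, M}.

{H}, {A, M}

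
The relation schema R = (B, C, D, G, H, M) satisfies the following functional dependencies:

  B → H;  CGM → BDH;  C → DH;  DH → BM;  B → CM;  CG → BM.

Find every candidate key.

{B, G}⁺: B→H adds H; B→CM adds C, M; CGM→BDH adds D → {B, C, D, G, H, M}. Minimal: {G}⁺ = {G}; {B}⁺ = {B, C, D, H, M} — none reach the full schema.
{C, G}⁺: C→DH adds D, H; DH→BM adds B, M → {B, C, D, G, H, M}. Minimal: {G}⁺ = {G}; {C}⁺ = {B, C, D, H, M} — none reach the full schema.
{D, G, H}⁺: DH→BM adds B, M; B→CM adds C → {B, C, D, G, H, M}. Minimal: {G, H}⁺ = {G, H}; {D, H}⁺ = {B, C, D, H, M}; {D, G}⁺ = {D, G} — none reach the full schema.

BG; CG; DGH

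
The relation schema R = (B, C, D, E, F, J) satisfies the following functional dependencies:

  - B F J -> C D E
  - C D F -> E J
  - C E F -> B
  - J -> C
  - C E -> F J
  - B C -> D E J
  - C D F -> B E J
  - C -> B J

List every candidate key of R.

{C}, {J}

{C}⁺: C→BJ adds B, J; BC→DEJ adds D, E; CE→FJ adds F → {B, C, D, E, F, J}.
{J}⁺: J→C adds C; C→BJ adds B; BC→DEJ adds D, E; CE→FJ adds F → {B, C, D, E, F, J}.
Any other superkey contains one of these as a subset, so there are no further candidate keys.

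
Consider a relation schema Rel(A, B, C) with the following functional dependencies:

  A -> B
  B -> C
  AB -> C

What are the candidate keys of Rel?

Attribute A never appears on the right-hand side of any dependency, so A must belong to every candidate key.
{A}⁺ = {A, B, C}, which is all of the schema, so {A} is the only candidate key.

{A}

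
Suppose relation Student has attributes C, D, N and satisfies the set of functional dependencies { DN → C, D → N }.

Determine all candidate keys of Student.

Attribute D never appears on the right-hand side of any dependency, so D must belong to every candidate key.
{D}⁺ = {C, D, N}, which is all of the schema, so {D} is the only candidate key.

(D)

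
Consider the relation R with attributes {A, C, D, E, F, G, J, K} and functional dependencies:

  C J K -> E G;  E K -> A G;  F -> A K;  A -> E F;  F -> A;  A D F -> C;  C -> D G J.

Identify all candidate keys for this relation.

(A, C); (A, D); (C, F); (C, K); (D, F); (D, E, K)

{A, C}⁺: A→EF adds E, F; C→DGJ adds D, G, J; F→AK adds K → {A, C, D, E, F, G, J, K}. Minimal: {C}⁺ = {C, D, G, J}; {A}⁺ = {A, E, F, G, K} — none reach the full schema.
{A, D}⁺: A→EF adds E, F; ADF→C adds C; C→DGJ adds G, J; F→AK adds K → {A, C, D, E, F, G, J, K}. Minimal: {D}⁺ = {D}; {A}⁺ = {A, E, F, G, K} — none reach the full schema.
{C, F}⁺: F→AK adds A, K; A→EF adds E; C→DGJ adds D, G, J → {A, C, D, E, F, G, J, K}. Minimal: {F}⁺ = {A, E, F, G, K}; {C}⁺ = {C, D, G, J} — none reach the full schema.
{C, K}⁺: C→DGJ adds D, G, J; CJK→EG adds E; EK→AG adds A; A→EF adds F → {A, C, D, E, F, G, J, K}. Minimal: {K}⁺ = {K}; {C}⁺ = {C, D, G, J} — none reach the full schema.
{D, F}⁺: F→AK adds A, K; A→EF adds E; ADF→C adds C; C→DGJ adds G, J → {A, C, D, E, F, G, J, K}. Minimal: {F}⁺ = {A, E, F, G, K}; {D}⁺ = {D} — none reach the full schema.
{D, E, K}⁺: EK→AG adds A, G; A→EF adds F; ADF→C adds C; C→DGJ adds J → {A, C, D, E, F, G, J, K}. Minimal: {E, K}⁺ = {A, E, F, G, K}; {D, K}⁺ = {D, K}; {D, E}⁺ = {D, E} — none reach the full schema.
Any other superkey contains one of these as a subset, so there are no further candidate keys.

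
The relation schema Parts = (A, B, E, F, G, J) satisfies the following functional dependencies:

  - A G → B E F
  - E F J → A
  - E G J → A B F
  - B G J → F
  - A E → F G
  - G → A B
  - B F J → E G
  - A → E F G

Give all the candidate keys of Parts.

{A, J}, {G, J}, {B, F, J}, {E, F, J}

Attribute J never appears on the right-hand side of any dependency, so J must belong to every candidate key.
{J}⁺ = {J}, which is not all of the schema, so we must add further attributes.
{A, J}⁺: A→EFG adds E, F, G; AG→BEF adds B → {A, B, E, F, G, J}.
{G, J}⁺: G→AB adds A, B; A→EFG adds E, F → {A, B, E, F, G, J}.
{B, F, J}⁺: BFJ→EG adds E, G; EFJ→A adds A → {A, B, E, F, G, J}.
{E, F, J}⁺: EFJ→A adds A; AE→FG adds G; G→AB adds B → {A, B, E, F, G, J}.
Any other superkey contains one of these as a subset, so there are no further candidate keys.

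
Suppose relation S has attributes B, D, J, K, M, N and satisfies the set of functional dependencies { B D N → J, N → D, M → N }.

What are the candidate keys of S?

Attributes B, K, M never appear on any right-hand side, so every candidate key must contain {B, K, M}.
{B, K, M}⁺ = {B, D, J, K, M, N}, which is all of the schema, so {B, K, M} is the only candidate key.

{B, K, M}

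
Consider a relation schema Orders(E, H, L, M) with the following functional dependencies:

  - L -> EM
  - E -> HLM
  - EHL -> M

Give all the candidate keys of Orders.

{E}, {L}

{E}⁺: E→HLM adds H, L, M → {E, H, L, M}.
{L}⁺: L→EM adds E, M; E→HLM adds H → {E, H, L, M}.
Any other superkey contains one of these as a subset, so there are no further candidate keys.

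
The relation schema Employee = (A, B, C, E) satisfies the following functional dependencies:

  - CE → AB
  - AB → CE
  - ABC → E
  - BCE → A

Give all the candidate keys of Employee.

{A, B}⁺: AB→CE adds C, E → {A, B, C, E}. Minimal: {B}⁺ = {B}; {A}⁺ = {A} — none reach the full schema.
{C, E}⁺: CE→AB adds A, B → {A, B, C, E}. Minimal: {E}⁺ = {E}; {C}⁺ = {C} — none reach the full schema.
Any other superkey contains one of these as a subset, so there are no further candidate keys.

{A, B}; {C, E}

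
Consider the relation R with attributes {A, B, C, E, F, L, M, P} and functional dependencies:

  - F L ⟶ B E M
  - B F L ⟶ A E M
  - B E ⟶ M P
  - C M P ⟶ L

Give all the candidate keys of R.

Attributes C, F never appear on any right-hand side, so every candidate key must contain {C, F}.
{C, F}⁺ = {C, F}, which is not all of the schema, so we must add further attributes.
{C, F, L}⁺: FL→BEM adds B, E, M; BFL→AEM adds A; BE→MP adds P → {A, B, C, E, F, L, M, P}. Minimal: {F, L}⁺ = {A, B, E, F, L, M, P}; {C, L}⁺ = {C, L}; {C, F}⁺ = {C, F} — none reach the full schema.
{B, C, E, F}⁺: BE→MP adds M, P; CMP→L adds L; BFL→AEM adds A → {A, B, C, E, F, L, M, P}. Minimal: {C, E, F}⁺ = {C, E, F}; {B, E, F}⁺ = {B, E, F, M, P}; {B, C, F}⁺ = {B, C, F}; … — none reach the full schema.
{C, F, M, P}⁺: CMP→L adds L; FL→BEM adds B, E; BFL→AEM adds A → {A, B, C, E, F, L, M, P}. Minimal: {F, M, P}⁺ = {F, M, P}; {C, M, P}⁺ = {C, L, M, P}; {C, F, P}⁺ = {C, F, P}; … — none reach the full schema.
Any other superkey contains one of these as a subset, so there are no further candidate keys.

{C, F, L}, {B, C, E, F}, {C, F, M, P}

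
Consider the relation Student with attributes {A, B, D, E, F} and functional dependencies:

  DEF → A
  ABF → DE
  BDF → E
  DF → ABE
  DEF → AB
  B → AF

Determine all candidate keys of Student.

{B}⁺: B→AF adds A, F; ABF→DE adds D, E → {A, B, D, E, F}.
{D, F}⁺: DF→ABE adds A, B, E → {A, B, D, E, F}. Minimal: {F}⁺ = {F}; {D}⁺ = {D} — none reach the full schema.
Any other superkey contains one of these as a subset, so there are no further candidate keys.

{B}; {D, F}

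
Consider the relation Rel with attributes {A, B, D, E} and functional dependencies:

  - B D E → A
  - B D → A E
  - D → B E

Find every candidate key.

Attribute D never appears on the right-hand side of any dependency, so D must belong to every candidate key.
{D}⁺ = {A, B, D, E}, which is all of the schema, so {D} is the only candidate key.

{D}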